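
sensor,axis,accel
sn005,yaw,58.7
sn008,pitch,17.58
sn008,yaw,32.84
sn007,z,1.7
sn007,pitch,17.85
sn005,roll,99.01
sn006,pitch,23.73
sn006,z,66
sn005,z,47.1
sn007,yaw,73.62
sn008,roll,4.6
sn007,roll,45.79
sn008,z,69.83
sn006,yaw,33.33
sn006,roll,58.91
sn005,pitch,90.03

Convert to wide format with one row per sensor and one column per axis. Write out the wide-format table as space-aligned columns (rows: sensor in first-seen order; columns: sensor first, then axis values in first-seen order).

sensor  yaw    pitch  z      roll 
sn005   58.7   90.03  47.1   99.01
sn008   32.84  17.58  69.83  4.6  
sn007   73.62  17.85  1.7    45.79
sn006   33.33  23.73  66     58.91

Columns: sensor plus the 4 distinct axis values (yaw, pitch, z, roll).
For example, row sn005 column yaw takes accel=58.7 from the long row (sn005, yaw).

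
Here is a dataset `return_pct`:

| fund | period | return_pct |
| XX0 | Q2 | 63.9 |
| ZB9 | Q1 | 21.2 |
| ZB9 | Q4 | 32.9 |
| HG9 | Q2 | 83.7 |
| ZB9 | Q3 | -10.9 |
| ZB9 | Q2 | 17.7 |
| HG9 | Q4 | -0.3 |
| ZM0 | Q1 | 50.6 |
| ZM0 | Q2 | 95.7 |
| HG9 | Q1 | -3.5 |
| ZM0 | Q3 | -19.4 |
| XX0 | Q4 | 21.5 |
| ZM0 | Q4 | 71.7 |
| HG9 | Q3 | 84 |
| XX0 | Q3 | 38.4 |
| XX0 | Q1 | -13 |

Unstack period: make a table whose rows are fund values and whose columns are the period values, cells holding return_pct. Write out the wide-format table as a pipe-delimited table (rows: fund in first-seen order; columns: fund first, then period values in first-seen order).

Columns: fund plus the 4 distinct period values (Q2, Q1, Q4, Q3).
For example, row XX0 column Q2 takes return_pct=63.9 from the long row (XX0, Q2).

| fund | Q2 | Q1 | Q4 | Q3 |
| XX0 | 63.9 | -13 | 21.5 | 38.4 |
| ZB9 | 17.7 | 21.2 | 32.9 | -10.9 |
| HG9 | 83.7 | -3.5 | -0.3 | 84 |
| ZM0 | 95.7 | 50.6 | 71.7 | -19.4 |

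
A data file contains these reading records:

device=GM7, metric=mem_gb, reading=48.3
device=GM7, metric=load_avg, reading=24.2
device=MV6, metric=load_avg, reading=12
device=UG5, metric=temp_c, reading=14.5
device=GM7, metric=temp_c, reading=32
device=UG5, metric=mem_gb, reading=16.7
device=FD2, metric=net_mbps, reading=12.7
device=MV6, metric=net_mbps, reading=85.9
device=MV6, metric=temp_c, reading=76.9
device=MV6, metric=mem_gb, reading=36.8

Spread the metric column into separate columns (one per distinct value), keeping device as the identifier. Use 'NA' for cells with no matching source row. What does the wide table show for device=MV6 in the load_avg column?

12

The long row with device=MV6, metric=load_avg has reading=12.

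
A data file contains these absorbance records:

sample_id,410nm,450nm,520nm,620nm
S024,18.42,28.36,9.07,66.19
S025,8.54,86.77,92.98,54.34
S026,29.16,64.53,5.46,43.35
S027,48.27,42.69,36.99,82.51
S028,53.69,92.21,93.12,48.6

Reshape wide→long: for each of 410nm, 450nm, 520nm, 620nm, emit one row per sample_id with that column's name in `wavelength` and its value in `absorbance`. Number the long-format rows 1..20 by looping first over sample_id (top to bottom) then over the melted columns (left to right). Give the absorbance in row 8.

20 rows total (5 × 4). Row 8: index ⌊(8-1)/4⌋ = 1 into sample_id → S025; (8-1) mod 4 = 3 into the melted columns → 620nm.
So row 8 is (S025, 620nm, 54.34); absorbance = 54.34.

54.34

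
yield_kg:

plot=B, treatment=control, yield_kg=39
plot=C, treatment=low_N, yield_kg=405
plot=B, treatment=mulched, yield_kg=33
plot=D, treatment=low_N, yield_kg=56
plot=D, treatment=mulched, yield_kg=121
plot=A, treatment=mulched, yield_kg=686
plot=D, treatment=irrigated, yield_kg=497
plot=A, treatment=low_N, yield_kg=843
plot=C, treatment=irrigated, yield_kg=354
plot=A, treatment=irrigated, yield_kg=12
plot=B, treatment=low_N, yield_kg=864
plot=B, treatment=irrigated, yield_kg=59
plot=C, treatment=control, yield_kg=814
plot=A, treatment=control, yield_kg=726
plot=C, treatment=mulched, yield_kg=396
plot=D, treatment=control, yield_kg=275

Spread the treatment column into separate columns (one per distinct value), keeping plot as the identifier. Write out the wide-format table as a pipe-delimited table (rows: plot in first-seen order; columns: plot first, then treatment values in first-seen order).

| plot | control | low_N | mulched | irrigated |
| B | 39 | 864 | 33 | 59 |
| C | 814 | 405 | 396 | 354 |
| D | 275 | 56 | 121 | 497 |
| A | 726 | 843 | 686 | 12 |

Columns: plot plus the 4 distinct treatment values (control, low_N, mulched, irrigated).
For example, row B column control takes yield_kg=39 from the long row (B, control).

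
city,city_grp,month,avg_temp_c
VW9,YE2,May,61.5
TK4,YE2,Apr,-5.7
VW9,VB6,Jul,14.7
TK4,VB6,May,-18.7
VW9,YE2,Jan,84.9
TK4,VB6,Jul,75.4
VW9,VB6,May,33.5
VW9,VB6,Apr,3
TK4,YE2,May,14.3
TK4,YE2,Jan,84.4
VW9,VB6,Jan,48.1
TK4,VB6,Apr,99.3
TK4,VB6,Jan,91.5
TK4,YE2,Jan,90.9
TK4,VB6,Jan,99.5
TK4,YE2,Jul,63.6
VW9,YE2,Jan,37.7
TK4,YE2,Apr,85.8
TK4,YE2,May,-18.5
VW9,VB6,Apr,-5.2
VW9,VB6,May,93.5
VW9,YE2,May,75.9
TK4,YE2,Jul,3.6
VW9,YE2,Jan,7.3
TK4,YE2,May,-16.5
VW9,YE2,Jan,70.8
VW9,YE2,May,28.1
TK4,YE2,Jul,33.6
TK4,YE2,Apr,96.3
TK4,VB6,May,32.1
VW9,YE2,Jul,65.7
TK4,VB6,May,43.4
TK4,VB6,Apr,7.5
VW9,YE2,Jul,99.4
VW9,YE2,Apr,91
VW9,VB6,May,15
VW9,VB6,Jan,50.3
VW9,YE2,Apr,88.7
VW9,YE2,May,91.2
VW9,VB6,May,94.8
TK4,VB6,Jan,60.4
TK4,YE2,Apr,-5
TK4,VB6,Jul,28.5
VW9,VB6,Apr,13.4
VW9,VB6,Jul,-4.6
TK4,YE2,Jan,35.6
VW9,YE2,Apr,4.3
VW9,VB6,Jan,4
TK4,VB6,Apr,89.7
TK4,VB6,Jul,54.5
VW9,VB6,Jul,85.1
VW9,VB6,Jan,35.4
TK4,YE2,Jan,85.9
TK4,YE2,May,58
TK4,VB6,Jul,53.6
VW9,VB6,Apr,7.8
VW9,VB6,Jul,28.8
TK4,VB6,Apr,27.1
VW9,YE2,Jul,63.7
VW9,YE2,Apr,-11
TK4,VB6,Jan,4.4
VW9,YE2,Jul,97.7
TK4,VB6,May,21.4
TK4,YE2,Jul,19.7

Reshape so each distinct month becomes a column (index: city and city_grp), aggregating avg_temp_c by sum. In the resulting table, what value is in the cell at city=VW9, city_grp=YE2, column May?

256.7

Rows with city=VW9, city_grp=YE2 and month=May: avg_temp_c values are 61.5, 75.9, 28.1, 91.2.
61.5 + 75.9 + 28.1 + 91.2 = 256.7.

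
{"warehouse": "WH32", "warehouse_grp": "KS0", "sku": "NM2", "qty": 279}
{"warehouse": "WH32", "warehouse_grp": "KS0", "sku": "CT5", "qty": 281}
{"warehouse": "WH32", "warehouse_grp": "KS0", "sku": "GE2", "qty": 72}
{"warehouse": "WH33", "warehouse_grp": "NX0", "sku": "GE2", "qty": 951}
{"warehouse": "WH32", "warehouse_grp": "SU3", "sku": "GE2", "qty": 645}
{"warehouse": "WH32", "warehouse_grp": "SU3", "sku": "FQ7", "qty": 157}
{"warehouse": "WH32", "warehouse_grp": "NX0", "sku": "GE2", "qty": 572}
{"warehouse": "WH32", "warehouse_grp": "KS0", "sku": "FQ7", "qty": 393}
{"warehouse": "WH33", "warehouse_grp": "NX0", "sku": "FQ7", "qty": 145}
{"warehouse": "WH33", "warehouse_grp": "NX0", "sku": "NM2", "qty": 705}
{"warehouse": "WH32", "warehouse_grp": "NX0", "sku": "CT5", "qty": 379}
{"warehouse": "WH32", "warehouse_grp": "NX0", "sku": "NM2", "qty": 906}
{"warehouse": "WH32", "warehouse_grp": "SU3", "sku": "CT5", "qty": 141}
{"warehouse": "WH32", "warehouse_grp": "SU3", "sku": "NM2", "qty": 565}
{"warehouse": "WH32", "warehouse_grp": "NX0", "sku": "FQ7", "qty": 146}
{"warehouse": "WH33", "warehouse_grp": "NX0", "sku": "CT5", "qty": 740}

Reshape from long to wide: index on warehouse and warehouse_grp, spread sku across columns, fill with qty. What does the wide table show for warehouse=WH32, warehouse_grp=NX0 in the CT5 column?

Wide layout: rows indexed by warehouse and warehouse_grp, columns are the 4 distinct sku values (NM2, CT5, GE2, FQ7).
Cell (warehouse=WH32, warehouse_grp=NX0, sku=CT5) draws from the long row where warehouse=WH32, warehouse_grp=NX0 and sku=CT5, which has qty=379.

379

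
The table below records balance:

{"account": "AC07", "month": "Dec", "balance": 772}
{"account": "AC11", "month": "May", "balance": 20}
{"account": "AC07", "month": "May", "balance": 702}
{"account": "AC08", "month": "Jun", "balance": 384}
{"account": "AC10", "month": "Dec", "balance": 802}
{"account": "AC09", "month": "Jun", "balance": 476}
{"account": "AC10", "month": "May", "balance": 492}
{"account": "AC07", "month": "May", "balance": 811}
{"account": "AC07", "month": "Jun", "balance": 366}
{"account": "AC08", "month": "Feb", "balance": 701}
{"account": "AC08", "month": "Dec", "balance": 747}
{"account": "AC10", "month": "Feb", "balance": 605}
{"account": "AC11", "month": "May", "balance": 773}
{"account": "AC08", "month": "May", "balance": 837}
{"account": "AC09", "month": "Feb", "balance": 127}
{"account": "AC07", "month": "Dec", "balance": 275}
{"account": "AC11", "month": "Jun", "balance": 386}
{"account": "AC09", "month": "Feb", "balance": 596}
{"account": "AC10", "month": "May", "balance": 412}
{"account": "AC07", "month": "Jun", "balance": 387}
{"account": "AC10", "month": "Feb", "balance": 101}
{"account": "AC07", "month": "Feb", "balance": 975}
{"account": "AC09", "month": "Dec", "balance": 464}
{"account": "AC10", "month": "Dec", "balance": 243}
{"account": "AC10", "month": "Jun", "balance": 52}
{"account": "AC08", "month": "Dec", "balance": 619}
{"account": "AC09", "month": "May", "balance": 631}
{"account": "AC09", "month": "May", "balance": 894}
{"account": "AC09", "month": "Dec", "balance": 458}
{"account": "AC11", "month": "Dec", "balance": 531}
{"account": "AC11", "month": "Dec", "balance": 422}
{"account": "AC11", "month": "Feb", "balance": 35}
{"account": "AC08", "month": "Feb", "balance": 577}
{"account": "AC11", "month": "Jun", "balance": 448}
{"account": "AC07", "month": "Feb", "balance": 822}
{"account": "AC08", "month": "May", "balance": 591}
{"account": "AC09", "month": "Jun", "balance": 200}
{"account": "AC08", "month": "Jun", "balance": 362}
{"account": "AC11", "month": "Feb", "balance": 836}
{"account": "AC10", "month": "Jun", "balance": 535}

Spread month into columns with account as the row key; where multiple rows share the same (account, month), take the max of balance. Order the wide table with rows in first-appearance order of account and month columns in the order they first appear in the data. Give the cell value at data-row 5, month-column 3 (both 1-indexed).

476

With rows in first-appearance order of account, row 5 is account=AC09. month columns in first-appearance order: Dec, May, Jun, Feb; column 3 is Jun.
Long rows with account=AC09, month=Jun: max(476, 200) = 476.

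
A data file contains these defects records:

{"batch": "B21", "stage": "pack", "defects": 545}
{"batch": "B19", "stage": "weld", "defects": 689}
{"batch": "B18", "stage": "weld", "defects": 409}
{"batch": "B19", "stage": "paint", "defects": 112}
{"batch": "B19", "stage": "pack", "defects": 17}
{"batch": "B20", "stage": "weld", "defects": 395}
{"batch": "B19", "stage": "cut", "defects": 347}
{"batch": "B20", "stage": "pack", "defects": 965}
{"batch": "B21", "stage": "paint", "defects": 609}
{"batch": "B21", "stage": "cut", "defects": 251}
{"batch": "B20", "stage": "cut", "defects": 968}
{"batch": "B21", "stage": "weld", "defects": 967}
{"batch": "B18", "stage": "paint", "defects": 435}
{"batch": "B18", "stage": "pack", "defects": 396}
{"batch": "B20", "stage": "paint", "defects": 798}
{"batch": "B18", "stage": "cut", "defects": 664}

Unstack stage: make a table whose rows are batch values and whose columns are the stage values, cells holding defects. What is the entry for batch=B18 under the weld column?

409

Wide layout: rows indexed by batch, columns are the 4 distinct stage values (pack, weld, paint, cut).
Cell (batch=B18, stage=weld) draws from the long row where batch=B18 and stage=weld, which has defects=409.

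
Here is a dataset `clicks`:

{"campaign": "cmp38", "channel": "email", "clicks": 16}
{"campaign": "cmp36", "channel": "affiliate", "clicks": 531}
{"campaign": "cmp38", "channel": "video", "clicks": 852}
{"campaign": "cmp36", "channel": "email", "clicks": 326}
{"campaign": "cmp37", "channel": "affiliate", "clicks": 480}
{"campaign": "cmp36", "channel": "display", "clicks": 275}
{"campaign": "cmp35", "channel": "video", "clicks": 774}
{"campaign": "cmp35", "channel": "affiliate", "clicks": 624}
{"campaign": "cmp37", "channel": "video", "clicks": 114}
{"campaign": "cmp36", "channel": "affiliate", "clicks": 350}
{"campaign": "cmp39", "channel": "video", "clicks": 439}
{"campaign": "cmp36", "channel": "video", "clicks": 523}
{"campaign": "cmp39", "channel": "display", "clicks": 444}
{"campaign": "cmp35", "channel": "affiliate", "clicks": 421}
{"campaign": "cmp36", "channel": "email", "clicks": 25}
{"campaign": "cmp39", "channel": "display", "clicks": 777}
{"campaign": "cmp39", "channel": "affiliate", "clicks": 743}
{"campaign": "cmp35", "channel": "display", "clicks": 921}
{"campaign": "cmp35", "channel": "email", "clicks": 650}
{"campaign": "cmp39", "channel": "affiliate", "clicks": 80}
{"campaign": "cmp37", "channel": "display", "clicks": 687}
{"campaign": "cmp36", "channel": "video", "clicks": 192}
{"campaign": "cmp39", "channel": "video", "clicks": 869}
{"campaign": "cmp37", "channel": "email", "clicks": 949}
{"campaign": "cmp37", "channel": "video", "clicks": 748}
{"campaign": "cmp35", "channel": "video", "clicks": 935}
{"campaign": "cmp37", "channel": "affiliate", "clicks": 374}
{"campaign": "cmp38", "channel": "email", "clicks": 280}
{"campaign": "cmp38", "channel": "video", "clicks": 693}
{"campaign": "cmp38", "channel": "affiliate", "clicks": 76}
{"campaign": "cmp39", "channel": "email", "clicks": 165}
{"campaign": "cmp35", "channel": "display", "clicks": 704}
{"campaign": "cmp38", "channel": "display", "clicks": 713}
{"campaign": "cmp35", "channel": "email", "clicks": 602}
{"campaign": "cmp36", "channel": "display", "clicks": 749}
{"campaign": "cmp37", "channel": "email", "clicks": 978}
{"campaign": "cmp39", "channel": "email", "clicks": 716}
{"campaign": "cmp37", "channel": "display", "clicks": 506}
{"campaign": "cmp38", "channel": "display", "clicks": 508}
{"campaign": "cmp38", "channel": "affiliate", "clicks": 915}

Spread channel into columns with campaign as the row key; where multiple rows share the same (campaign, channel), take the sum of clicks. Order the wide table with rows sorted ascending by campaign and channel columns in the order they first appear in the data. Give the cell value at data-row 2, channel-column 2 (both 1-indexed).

With rows sorted ascending by campaign, row 2 is campaign=cmp36. channel columns in first-appearance order: email, affiliate, video, display; column 2 is affiliate.
Long rows with campaign=cmp36, channel=affiliate: 531 + 350 = 881.

881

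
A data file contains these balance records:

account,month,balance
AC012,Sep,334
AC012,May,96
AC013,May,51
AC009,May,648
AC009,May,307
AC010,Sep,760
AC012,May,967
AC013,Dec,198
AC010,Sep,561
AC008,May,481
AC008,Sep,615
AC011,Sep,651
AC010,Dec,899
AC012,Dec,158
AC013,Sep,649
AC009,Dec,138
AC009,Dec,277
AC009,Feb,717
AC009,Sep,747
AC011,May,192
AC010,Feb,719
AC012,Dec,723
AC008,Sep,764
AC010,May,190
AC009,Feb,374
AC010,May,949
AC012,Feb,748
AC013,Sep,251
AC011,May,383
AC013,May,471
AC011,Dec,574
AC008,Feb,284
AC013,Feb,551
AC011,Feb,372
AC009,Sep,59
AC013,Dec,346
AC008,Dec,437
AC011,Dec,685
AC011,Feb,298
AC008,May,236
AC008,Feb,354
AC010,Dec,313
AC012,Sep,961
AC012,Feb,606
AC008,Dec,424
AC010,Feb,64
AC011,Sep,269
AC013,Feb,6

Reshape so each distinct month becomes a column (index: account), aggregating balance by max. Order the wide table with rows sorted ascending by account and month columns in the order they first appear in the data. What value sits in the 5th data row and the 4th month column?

With rows sorted ascending by account, row 5 is account=AC012. month columns in first-appearance order: Sep, May, Dec, Feb; column 4 is Feb.
Long rows with account=AC012, month=Feb: max(748, 606) = 748.

748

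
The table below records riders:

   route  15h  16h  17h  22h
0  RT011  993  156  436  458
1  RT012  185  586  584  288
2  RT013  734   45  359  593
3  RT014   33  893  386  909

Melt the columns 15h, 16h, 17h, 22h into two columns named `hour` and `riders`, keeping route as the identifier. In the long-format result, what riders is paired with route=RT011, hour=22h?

458

Unpivoting turns each (route, wide-column) pair into one long row.
The wide cell at row RT011, column 22h holds 458, so the long row (RT011, 22h) has riders=458.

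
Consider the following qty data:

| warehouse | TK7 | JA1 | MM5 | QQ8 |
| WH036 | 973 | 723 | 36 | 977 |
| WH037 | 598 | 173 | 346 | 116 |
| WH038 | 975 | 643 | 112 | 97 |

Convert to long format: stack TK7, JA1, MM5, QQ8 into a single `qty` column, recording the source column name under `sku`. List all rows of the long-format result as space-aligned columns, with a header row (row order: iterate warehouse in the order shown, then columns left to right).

warehouse  sku  qty
WH036      TK7  973
WH036      JA1  723
WH036      MM5  36 
WH036      QQ8  977
WH037      TK7  598
WH037      JA1  173
WH037      MM5  346
WH037      QQ8  116
WH038      TK7  975
WH038      JA1  643
WH038      MM5  112
WH038      QQ8  97 

Each (warehouse, column) pair becomes one row: 3 × 4 = 12 rows.
For example, (WH036, TK7) → qty=973.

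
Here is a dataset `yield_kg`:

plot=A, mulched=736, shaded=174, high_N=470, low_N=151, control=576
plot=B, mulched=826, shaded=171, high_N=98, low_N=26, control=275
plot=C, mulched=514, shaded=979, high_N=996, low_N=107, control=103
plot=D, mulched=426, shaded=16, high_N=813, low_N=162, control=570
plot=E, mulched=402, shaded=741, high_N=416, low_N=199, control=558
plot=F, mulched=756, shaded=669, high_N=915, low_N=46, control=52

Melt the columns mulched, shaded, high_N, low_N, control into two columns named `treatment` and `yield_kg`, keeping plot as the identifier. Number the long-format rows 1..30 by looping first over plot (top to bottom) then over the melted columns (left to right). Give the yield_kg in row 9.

30 rows total (6 × 5). Row 9: index ⌊(9-1)/5⌋ = 1 into plot → B; (9-1) mod 5 = 3 into the melted columns → low_N.
So row 9 is (B, low_N, 26); yield_kg = 26.

26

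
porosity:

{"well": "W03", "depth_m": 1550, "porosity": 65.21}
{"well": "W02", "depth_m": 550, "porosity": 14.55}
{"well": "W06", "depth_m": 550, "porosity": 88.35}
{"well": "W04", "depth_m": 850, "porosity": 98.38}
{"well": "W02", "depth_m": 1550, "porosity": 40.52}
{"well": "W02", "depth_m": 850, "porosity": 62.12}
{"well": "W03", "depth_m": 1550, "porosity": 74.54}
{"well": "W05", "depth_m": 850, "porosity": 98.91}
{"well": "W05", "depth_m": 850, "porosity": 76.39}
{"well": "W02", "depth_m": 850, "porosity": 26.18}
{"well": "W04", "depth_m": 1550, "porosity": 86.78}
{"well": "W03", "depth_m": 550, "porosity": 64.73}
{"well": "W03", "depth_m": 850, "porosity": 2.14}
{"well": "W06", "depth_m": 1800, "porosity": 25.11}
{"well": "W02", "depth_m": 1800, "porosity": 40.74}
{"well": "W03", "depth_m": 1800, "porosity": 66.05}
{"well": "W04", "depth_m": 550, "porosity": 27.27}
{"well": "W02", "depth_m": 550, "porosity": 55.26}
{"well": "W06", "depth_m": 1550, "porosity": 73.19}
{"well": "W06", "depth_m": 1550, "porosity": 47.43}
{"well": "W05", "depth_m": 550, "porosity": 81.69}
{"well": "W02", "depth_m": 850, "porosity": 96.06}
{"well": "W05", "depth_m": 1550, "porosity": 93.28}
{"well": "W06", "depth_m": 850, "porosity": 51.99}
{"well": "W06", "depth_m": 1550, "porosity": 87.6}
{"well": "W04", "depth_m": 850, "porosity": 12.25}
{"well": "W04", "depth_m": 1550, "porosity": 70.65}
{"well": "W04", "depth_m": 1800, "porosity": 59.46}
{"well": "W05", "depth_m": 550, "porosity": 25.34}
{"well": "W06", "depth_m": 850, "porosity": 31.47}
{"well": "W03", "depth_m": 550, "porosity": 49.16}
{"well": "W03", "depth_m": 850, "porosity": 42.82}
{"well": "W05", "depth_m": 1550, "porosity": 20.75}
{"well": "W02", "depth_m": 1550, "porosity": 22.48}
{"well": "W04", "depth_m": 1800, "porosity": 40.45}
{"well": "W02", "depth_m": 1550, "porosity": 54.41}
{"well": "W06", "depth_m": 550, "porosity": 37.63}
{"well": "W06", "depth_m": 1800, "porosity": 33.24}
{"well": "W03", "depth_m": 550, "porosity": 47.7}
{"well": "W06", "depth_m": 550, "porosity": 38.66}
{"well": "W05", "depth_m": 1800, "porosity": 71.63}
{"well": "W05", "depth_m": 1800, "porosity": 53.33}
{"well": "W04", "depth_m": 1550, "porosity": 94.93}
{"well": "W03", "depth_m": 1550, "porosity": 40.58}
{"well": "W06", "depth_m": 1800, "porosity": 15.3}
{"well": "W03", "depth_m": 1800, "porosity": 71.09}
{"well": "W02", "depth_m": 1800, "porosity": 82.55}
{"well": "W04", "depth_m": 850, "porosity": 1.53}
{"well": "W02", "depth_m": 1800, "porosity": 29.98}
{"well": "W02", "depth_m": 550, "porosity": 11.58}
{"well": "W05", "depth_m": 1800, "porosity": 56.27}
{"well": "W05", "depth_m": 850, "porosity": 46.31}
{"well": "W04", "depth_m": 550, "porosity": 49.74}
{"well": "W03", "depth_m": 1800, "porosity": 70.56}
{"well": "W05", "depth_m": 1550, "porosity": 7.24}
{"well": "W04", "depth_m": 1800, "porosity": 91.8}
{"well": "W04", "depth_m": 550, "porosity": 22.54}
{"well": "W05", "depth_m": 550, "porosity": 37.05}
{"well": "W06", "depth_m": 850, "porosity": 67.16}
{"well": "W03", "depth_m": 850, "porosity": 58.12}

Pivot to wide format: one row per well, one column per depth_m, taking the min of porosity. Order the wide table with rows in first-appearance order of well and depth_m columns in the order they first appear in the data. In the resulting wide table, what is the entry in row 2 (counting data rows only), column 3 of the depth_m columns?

With rows in first-appearance order of well, row 2 is well=W02. depth_m columns in first-appearance order: 1550, 550, 850, 1800; column 3 is 850.
Long rows with well=W02, depth_m=850: min(62.12, 26.18, 96.06) = 26.18.

26.18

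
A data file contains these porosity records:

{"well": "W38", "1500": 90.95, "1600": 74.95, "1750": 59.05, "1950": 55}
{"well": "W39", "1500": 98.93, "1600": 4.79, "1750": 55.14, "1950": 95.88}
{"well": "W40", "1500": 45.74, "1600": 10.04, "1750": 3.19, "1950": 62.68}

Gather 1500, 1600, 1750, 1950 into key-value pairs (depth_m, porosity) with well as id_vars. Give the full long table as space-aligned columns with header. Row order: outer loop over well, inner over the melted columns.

well  depth_m  porosity
W38   1500     90.95   
W38   1600     74.95   
W38   1750     59.05   
W38   1950     55      
W39   1500     98.93   
W39   1600     4.79    
W39   1750     55.14   
W39   1950     95.88   
W40   1500     45.74   
W40   1600     10.04   
W40   1750     3.19    
W40   1950     62.68   

Each (well, column) pair becomes one row: 3 × 4 = 12 rows.
For example, (W38, 1500) → porosity=90.95.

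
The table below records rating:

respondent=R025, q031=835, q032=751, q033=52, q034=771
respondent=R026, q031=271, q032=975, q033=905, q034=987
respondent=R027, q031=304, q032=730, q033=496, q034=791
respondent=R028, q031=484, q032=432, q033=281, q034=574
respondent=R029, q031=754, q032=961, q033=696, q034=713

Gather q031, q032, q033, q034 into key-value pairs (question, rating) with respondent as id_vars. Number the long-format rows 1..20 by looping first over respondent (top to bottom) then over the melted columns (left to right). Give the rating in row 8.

20 rows total (5 × 4). Row 8: index ⌊(8-1)/4⌋ = 1 into respondent → R026; (8-1) mod 4 = 3 into the melted columns → q034.
So row 8 is (R026, q034, 987); rating = 987.

987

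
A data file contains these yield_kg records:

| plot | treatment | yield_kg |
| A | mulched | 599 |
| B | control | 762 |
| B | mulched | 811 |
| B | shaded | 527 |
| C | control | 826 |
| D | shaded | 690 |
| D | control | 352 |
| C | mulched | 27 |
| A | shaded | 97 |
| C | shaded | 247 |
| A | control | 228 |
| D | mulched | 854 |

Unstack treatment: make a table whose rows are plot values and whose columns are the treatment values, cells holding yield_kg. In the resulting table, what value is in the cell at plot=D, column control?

352

Wide layout: rows indexed by plot, columns are the 3 distinct treatment values (mulched, control, shaded).
Cell (plot=D, treatment=control) draws from the long row where plot=D and treatment=control, which has yield_kg=352.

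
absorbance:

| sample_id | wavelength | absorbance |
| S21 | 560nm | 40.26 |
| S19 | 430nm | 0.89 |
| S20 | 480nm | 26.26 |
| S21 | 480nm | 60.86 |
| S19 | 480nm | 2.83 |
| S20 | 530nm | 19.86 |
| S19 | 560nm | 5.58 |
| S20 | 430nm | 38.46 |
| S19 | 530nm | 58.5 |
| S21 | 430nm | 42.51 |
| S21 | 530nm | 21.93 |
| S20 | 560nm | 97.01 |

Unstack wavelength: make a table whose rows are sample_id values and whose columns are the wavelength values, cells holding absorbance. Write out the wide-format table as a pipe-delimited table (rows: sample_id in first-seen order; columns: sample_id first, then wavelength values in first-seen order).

| sample_id | 560nm | 430nm | 480nm | 530nm |
| S21 | 40.26 | 42.51 | 60.86 | 21.93 |
| S19 | 5.58 | 0.89 | 2.83 | 58.5 |
| S20 | 97.01 | 38.46 | 26.26 | 19.86 |

Columns: sample_id plus the 4 distinct wavelength values (560nm, 430nm, 480nm, 530nm).
For example, row S21 column 560nm takes absorbance=40.26 from the long row (S21, 560nm).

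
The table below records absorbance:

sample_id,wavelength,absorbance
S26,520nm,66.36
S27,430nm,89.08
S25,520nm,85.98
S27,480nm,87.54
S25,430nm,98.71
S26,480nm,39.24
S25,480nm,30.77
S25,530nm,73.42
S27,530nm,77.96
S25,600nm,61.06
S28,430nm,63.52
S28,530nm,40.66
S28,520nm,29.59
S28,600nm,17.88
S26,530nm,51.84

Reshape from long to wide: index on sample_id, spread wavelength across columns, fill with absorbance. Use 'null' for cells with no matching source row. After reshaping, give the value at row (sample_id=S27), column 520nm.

No long-format row has sample_id=S27 and wavelength=520nm, so the cell is null.

null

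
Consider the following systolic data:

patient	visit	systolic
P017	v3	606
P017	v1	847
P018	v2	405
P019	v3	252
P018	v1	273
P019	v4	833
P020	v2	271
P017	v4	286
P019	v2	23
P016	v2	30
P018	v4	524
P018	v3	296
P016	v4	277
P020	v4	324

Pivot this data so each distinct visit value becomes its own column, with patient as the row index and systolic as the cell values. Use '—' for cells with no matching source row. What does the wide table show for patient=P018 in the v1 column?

273

The long row with patient=P018, visit=v1 has systolic=273.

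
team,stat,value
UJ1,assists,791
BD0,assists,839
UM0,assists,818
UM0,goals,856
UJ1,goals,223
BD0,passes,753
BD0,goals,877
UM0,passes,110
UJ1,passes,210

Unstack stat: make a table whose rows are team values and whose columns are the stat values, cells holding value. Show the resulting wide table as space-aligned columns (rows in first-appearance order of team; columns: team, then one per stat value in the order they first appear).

team  assists  goals  passes
UJ1   791      223    210   
BD0   839      877    753   
UM0   818      856    110   

Columns: team plus the 3 distinct stat values (assists, goals, passes).
For example, row UJ1 column assists takes value=791 from the long row (UJ1, assists).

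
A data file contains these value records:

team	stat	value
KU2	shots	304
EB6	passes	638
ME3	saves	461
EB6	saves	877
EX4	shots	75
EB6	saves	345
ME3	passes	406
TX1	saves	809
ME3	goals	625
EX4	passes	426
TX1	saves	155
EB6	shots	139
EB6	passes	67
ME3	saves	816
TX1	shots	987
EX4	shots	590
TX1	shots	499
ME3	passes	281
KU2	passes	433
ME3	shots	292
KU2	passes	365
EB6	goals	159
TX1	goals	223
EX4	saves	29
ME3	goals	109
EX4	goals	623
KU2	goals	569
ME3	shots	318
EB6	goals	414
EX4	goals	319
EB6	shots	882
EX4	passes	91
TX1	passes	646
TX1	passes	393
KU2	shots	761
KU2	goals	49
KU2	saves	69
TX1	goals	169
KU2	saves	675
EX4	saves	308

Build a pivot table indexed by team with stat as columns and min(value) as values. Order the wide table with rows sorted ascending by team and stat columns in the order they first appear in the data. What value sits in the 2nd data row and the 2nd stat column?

With rows sorted ascending by team, row 2 is team=EX4. stat columns in first-appearance order: shots, passes, saves, goals; column 2 is passes.
Long rows with team=EX4, stat=passes: min(426, 91) = 91.

91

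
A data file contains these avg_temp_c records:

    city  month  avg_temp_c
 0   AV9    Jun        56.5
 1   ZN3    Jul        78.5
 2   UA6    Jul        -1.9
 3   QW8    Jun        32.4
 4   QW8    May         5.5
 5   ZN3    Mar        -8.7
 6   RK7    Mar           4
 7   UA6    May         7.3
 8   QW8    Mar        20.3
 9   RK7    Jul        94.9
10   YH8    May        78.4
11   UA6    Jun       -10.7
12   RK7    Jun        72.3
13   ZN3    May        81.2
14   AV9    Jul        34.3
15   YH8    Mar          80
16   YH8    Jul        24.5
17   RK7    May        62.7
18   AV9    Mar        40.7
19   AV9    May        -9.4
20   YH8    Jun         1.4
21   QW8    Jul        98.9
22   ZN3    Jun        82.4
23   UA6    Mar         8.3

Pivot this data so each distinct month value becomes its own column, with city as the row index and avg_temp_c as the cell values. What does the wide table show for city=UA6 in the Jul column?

-1.9

Wide layout: rows indexed by city, columns are the 4 distinct month values (Jun, Jul, May, Mar).
Cell (city=UA6, month=Jul) draws from the long row where city=UA6 and month=Jul, which has avg_temp_c=-1.9.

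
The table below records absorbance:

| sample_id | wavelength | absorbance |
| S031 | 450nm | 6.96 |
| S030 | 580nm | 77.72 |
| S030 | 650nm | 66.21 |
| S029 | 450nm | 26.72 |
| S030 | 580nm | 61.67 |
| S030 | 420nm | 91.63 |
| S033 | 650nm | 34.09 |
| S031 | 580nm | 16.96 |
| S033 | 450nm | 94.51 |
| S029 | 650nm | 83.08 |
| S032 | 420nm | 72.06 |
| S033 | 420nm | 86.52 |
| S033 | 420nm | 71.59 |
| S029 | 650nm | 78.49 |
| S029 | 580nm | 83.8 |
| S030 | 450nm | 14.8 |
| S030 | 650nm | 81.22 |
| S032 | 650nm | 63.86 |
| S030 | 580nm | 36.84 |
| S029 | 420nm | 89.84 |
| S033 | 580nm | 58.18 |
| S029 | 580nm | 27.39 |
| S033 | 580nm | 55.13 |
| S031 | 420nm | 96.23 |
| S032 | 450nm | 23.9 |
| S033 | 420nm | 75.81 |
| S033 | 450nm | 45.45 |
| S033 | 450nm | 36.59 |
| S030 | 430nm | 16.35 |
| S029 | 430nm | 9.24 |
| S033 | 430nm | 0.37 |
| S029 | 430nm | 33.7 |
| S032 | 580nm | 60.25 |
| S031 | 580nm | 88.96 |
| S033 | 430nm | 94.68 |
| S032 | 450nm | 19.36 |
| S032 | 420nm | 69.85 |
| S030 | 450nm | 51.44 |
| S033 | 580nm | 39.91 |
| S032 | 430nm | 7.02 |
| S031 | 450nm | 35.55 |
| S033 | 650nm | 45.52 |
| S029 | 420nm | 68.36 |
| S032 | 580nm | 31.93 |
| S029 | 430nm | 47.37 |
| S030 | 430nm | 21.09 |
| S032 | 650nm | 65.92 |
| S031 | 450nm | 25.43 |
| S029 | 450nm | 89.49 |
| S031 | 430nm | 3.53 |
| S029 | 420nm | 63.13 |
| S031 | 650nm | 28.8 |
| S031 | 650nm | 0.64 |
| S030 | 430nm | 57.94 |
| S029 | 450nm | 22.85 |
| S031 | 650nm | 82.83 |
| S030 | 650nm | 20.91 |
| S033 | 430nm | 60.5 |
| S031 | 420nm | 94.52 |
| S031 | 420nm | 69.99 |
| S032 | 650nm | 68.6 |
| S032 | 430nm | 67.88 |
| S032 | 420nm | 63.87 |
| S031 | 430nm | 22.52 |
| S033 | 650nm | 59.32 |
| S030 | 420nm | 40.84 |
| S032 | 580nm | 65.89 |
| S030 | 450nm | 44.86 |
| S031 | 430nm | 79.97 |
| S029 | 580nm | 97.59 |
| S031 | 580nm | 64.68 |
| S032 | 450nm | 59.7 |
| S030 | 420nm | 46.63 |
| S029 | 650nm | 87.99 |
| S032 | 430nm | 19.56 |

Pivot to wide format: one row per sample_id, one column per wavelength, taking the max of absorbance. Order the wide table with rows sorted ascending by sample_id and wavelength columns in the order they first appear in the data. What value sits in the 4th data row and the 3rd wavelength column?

With rows sorted ascending by sample_id, row 4 is sample_id=S032. wavelength columns in first-appearance order: 450nm, 580nm, 650nm, 420nm, 430nm; column 3 is 650nm.
Long rows with sample_id=S032, wavelength=650nm: max(63.86, 65.92, 68.6) = 68.6.

68.6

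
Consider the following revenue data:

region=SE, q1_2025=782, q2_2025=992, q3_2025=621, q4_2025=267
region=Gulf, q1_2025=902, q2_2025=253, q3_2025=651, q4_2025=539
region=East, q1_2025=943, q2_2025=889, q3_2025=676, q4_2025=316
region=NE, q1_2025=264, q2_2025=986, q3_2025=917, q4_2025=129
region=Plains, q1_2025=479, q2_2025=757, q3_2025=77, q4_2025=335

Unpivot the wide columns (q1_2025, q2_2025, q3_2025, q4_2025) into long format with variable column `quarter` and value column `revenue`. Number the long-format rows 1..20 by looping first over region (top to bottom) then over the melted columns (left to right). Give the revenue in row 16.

129

20 rows total (5 × 4). Row 16: index ⌊(16-1)/4⌋ = 3 into region → NE; (16-1) mod 4 = 3 into the melted columns → q4_2025.
So row 16 is (NE, q4_2025, 129); revenue = 129.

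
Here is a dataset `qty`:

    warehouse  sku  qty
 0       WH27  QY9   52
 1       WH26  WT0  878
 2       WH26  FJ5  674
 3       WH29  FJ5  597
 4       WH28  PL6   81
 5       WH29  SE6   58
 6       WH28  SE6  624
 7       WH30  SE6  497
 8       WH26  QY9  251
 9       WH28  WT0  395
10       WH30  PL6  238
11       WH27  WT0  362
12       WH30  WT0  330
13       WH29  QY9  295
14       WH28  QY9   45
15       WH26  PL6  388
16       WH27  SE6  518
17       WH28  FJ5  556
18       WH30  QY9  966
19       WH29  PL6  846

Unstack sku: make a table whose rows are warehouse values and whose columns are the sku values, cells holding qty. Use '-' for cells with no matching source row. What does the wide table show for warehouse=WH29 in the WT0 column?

No long-format row has warehouse=WH29 and sku=WT0, so the cell is -.

-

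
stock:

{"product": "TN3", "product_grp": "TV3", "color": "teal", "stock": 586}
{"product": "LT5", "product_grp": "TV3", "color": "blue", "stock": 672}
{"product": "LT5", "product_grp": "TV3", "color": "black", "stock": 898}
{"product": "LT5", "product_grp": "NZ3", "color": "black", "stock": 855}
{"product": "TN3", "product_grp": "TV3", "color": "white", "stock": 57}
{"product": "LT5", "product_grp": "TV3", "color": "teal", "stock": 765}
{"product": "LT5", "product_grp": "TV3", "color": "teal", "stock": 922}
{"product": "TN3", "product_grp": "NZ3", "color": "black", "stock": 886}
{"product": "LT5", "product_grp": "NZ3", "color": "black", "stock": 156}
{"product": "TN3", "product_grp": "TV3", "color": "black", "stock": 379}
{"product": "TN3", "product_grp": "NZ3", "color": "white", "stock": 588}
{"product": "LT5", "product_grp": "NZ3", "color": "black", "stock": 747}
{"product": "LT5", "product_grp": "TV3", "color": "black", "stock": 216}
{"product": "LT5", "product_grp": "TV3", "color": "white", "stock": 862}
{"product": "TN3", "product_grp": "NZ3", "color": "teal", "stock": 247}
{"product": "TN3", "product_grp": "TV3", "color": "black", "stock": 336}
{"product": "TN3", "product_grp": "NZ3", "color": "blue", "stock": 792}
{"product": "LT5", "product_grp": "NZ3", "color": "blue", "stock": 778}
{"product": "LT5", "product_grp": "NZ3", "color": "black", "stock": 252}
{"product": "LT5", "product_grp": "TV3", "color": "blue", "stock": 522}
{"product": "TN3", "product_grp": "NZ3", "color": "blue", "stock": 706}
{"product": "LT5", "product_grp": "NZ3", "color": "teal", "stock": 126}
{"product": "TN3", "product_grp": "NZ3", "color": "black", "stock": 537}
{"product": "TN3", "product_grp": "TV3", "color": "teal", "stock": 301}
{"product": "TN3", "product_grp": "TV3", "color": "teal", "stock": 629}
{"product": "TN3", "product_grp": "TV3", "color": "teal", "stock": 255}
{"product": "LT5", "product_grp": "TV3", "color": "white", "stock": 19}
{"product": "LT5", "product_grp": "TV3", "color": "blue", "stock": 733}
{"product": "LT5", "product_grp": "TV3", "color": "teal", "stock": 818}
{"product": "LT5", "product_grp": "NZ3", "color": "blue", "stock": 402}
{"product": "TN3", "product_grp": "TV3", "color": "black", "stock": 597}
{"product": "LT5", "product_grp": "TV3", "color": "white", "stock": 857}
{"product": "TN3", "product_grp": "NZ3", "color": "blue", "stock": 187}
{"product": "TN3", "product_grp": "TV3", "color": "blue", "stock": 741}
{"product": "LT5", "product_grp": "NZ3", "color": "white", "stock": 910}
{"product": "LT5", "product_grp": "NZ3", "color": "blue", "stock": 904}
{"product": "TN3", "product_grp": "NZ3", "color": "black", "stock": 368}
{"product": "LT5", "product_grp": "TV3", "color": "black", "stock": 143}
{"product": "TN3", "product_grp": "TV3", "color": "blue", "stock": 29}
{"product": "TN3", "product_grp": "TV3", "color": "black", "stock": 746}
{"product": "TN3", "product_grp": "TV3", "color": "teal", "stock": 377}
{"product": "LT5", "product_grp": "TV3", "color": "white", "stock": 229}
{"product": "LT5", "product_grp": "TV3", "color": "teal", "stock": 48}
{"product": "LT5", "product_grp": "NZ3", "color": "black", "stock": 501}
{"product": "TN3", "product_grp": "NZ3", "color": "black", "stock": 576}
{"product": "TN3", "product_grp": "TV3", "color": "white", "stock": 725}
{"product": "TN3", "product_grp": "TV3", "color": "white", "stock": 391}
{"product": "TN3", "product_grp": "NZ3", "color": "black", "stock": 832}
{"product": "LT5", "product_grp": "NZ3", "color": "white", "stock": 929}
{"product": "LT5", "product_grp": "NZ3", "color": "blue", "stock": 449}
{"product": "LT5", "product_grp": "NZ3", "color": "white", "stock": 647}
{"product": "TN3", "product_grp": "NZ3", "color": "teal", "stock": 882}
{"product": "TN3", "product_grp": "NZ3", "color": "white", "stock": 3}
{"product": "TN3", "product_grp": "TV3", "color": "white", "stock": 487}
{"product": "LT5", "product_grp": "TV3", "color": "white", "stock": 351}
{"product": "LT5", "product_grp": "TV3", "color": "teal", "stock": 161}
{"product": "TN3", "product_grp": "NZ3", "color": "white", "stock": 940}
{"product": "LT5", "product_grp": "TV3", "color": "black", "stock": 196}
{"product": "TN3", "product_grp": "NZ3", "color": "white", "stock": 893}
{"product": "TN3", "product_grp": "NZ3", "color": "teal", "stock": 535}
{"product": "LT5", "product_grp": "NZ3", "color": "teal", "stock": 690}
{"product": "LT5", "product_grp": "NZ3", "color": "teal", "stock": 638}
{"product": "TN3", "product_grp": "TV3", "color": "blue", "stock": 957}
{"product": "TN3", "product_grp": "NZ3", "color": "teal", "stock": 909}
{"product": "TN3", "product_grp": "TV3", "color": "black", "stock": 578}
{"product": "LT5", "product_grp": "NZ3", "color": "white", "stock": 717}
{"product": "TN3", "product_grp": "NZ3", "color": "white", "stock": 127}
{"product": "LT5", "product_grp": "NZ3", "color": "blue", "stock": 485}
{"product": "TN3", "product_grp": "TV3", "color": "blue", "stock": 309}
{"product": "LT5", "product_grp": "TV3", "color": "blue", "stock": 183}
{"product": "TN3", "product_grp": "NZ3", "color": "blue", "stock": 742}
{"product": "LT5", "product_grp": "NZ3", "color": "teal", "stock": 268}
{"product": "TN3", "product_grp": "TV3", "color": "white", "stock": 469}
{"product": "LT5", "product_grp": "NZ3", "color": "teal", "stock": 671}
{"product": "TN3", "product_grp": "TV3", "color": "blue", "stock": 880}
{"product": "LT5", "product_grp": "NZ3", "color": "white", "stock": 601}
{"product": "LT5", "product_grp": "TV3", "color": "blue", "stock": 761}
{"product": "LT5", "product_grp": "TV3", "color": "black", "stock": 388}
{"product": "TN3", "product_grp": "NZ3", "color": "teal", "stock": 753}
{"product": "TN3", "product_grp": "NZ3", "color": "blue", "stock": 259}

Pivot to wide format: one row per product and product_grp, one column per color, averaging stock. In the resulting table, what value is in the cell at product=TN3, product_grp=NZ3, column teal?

Rows with product=TN3, product_grp=NZ3 and color=teal: stock values are 247, 882, 535, 909, 753.
(247 + 882 + 535 + 909 + 753) / 5 = 665.20.

665.20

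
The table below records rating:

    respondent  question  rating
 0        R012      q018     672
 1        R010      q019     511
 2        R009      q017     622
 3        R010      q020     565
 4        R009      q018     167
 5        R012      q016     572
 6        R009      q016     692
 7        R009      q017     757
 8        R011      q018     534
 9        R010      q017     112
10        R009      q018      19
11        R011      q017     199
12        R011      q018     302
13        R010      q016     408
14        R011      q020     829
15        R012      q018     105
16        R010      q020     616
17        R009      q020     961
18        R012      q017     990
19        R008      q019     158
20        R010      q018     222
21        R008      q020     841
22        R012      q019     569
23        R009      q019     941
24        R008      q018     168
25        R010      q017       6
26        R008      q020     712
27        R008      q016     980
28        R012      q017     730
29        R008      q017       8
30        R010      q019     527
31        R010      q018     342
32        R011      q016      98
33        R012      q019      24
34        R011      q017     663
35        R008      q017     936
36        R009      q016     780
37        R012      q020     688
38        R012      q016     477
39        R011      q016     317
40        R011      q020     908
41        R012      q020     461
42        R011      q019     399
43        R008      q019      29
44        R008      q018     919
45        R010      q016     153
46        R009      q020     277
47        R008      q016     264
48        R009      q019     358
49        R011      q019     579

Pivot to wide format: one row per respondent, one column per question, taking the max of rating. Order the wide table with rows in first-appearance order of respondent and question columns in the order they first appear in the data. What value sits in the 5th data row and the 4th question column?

With rows in first-appearance order of respondent, row 5 is respondent=R008. question columns in first-appearance order: q018, q019, q017, q020, q016; column 4 is q020.
Long rows with respondent=R008, question=q020: max(841, 712) = 841.

841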